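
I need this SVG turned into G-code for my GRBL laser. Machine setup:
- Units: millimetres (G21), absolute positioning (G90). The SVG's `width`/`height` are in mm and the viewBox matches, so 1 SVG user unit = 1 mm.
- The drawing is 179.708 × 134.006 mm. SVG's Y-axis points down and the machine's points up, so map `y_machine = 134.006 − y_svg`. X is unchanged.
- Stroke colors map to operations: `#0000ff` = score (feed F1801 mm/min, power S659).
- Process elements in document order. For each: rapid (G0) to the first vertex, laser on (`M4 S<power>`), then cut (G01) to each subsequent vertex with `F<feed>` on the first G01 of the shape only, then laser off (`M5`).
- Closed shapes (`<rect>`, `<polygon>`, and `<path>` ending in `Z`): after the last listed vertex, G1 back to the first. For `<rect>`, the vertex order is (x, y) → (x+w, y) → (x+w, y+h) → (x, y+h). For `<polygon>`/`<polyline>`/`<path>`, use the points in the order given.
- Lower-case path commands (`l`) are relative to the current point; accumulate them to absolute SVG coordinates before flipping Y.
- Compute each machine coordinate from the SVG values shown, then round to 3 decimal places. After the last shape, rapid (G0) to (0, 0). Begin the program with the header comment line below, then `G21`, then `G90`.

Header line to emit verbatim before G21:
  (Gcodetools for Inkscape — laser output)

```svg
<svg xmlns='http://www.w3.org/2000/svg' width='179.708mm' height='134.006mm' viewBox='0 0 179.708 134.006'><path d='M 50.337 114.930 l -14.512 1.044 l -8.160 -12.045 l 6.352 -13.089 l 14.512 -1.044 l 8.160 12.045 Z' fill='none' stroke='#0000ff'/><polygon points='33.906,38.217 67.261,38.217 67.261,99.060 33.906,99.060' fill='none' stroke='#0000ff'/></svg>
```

(Gcodetools for Inkscape — laser output)
G21
G90
G0 X50.337 Y19.076
M4 S659
G01 X35.825 Y18.032 F1801
G01 X27.665 Y30.077
G01 X34.017 Y43.166
G01 X48.529 Y44.210
G01 X56.689 Y32.165
G01 X50.337 Y19.076
M5
G0 X33.906 Y95.789
M4 S659
G01 X67.261 Y95.789 F1801
G01 X67.261 Y34.946
G01 X33.906 Y34.946
G01 X33.906 Y95.789
M5
G0 X0.000 Y0.000

Since the viewBox matches the mm dimensions, user units are millimetres directly. The only transform is the Y-flip y_m = 134.006 − y_svg.

Shape 1 is a regular polygon drawn with `<path>`. Its stroke #0000ff means score at S659, F1801. After flipping Y the toolpath is (50.337,19.076) → (35.825,18.032) → (27.665,30.077) → (34.017,43.166) → (48.529,44.210) → (56.689,32.165) → (50.337,19.076), returning to the start.

Shape 2 is a rectangle drawn with `<polygon>`. Its stroke #0000ff means score at S659, F1801. After flipping Y the toolpath is (33.906,95.789) → (67.261,95.789) → (67.261,34.946) → (33.906,34.946) → (33.906,95.789), returning to the start.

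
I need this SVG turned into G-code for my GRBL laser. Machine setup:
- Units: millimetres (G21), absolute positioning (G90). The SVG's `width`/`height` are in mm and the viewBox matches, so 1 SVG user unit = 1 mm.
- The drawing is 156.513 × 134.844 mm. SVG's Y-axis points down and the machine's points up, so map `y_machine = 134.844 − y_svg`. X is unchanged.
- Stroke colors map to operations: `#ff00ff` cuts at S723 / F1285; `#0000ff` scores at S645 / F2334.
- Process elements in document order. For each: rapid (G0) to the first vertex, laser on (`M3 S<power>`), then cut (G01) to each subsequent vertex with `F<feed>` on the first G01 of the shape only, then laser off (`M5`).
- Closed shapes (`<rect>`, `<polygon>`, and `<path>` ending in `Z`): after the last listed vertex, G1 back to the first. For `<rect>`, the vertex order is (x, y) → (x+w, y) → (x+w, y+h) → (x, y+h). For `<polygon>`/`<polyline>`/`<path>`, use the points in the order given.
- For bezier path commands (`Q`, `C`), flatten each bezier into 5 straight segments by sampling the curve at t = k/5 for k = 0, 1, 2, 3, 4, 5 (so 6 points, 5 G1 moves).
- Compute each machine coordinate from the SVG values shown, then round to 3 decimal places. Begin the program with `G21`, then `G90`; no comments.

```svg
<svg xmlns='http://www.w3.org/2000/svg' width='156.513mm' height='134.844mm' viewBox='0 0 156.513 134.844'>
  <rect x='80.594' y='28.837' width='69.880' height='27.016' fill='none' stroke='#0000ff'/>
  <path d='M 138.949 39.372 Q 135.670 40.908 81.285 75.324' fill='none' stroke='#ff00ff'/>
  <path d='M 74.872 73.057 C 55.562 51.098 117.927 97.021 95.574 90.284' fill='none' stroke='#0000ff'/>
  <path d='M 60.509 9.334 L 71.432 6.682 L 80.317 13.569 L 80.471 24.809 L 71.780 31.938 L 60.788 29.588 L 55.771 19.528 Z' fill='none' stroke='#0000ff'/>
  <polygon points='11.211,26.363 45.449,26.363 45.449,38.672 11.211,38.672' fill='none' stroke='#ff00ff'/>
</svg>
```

G21
G90
G0 X80.594 Y106.007
M3 S645
G01 X150.474 Y106.007 F2334
G01 X150.474 Y78.991
G01 X80.594 Y78.991
G01 X80.594 Y106.007
M5
G0 X138.949 Y95.472
M3 S723
G01 X135.593 Y93.542 F1285
G01 X128.149 Y88.982
G01 X116.616 Y81.792
G01 X100.995 Y71.971
G01 X81.285 Y59.520
M5
G0 X74.872 Y61.787
M3 S645
G01 X71.756 Y67.781 F2334
G01 X80.255 Y63.269
G01 X92.382 Y54.038
G01 X100.151 Y45.873
G01 X95.574 Y44.560
M5
G0 X60.509 Y125.510
M3 S645
G01 X71.432 Y128.162 F2334
G01 X80.317 Y121.275
G01 X80.471 Y110.035
G01 X71.780 Y102.906
G01 X60.788 Y105.256
G01 X55.771 Y115.316
G01 X60.509 Y125.510
M5
G0 X11.211 Y108.481
M3 S723
G01 X45.449 Y108.481 F1285
G01 X45.449 Y96.172
G01 X11.211 Y96.172
G01 X11.211 Y108.481
M5

Since the viewBox matches the mm dimensions, user units are millimetres directly. The only transform is the Y-flip y_m = 134.844 − y_svg.

Shape 1 is a rectangle drawn with `<rect>`. Its stroke #0000ff means score at S645, F2334. After flipping Y the toolpath is (80.594,106.007) → (150.474,106.007) → (150.474,78.991) → (80.594,78.991) → (80.594,106.007), returning to the start.

Shape 2 is a quadratic bezier drawn with `<path>`. Its stroke #ff00ff means cut at S723, F1285. After flipping Y the toolpath is (138.949,95.472) → (135.593,93.542) → (128.149,88.982) → (116.616,81.792) → (100.995,71.971) → (81.285,59.520).

Shape 3 is a cubic bezier drawn with `<path>`. Its stroke #0000ff means score at S645, F2334. After flipping Y the toolpath is (74.872,61.787) → (71.756,67.781) → (80.255,63.269) → (92.382,54.038) → (100.151,45.873) → (95.574,44.560).

Shape 4 is a regular polygon drawn with `<path>`. Its stroke #0000ff means score at S645, F2334. After flipping Y the toolpath is (60.509,125.510) → (71.432,128.162) → (80.317,121.275) → (80.471,110.035) → (71.780,102.906) → (60.788,105.256) → (55.771,115.316) → (60.509,125.510), returning to the start.

Shape 5 is a rectangle drawn with `<polygon>`. Its stroke #ff00ff means cut at S723, F1285. After flipping Y the toolpath is (11.211,108.481) → (45.449,108.481) → (45.449,96.172) → (11.211,96.172) → (11.211,108.481), returning to the start.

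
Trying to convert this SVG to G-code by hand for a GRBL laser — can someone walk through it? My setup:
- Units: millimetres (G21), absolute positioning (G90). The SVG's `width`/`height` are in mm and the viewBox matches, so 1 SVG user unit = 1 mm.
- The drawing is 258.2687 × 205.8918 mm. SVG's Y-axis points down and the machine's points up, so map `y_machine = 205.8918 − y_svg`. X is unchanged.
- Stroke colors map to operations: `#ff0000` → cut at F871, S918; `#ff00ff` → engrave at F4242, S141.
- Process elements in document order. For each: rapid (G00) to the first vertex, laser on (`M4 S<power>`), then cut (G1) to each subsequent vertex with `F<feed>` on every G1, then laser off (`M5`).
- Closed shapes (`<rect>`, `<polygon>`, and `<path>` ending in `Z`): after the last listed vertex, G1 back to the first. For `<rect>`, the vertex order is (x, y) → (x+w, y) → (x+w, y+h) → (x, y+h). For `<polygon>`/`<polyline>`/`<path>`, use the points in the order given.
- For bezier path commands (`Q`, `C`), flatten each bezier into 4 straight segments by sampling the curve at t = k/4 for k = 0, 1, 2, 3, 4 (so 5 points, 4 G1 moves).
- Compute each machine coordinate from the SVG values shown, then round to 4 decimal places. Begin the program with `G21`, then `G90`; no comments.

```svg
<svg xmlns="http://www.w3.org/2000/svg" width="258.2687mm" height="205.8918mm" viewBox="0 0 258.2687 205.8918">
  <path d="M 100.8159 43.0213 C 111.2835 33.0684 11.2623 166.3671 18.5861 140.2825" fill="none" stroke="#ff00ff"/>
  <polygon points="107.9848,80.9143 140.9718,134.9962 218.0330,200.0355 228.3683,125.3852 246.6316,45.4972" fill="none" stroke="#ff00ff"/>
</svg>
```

G21
G90
G00 X100.8159 Y162.8705
M4 S141
G1 X91.3536 Y148.2042 F4242
G1 X60.8799 Y108.1905 F4242
G1 X29.8168 Y71.2015 F4242
G1 X18.5861 Y65.6093 F4242
M5
G00 X107.9848 Y124.9775
M4 S141
G1 X140.9718 Y70.8956 F4242
G1 X218.0330 Y5.8563 F4242
G1 X228.3683 Y80.5066 F4242
G1 X246.6316 Y160.3946 F4242
G1 X107.9848 Y124.9775 F4242
M5

Since the viewBox matches the mm dimensions, user units are millimetres directly. The only transform is the Y-flip y_m = 205.8918 − y_svg.

Shape 1 is a cubic bezier drawn with `<path>`. Its stroke #ff00ff means engrave at S141, F4242. After flipping Y the toolpath is (100.8159,162.8705) → (91.3536,148.2042) → (60.8799,108.1905) → (29.8168,71.2015) → (18.5861,65.6093).

Shape 2 is a closed polygon drawn with `<polygon>`. Its stroke #ff00ff means engrave at S141, F4242. After flipping Y the toolpath is (107.9848,124.9775) → (140.9718,70.8956) → (218.0330,5.8563) → (228.3683,80.5066) → (246.6316,160.3946) → (107.9848,124.9775), returning to the start.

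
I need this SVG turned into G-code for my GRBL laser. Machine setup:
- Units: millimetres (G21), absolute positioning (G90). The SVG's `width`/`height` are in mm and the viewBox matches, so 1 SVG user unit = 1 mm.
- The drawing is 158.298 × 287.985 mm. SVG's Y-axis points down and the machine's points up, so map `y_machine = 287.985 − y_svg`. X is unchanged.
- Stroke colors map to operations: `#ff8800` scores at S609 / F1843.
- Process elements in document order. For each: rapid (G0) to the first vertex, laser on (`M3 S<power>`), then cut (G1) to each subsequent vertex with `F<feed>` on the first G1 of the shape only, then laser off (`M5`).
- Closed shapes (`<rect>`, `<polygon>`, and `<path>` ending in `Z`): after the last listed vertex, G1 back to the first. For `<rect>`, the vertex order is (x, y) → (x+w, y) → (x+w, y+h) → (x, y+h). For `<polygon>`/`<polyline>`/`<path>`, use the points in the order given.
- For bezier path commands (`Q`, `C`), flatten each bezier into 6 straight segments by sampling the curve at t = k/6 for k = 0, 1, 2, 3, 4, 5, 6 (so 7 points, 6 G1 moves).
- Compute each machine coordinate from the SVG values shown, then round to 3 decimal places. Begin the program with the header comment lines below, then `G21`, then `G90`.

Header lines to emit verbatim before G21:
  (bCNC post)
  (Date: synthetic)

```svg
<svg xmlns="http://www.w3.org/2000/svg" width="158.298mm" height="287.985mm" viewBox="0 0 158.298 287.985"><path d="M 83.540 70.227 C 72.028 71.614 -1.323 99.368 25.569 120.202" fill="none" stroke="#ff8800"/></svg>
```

(bCNC post)
(Date: synthetic)
G21
G90
G0 X83.540 Y217.758
M3 S609
G1 X73.381 Y215.021 F1843
G1 X57.418 Y208.815
G1 X40.153 Y200.063
G1 X26.088 Y189.691
G1 X19.726 Y178.623
G1 X25.569 Y167.783
M5

viewBox `0 0 158.298 287.985` with mm width/height → 1 unit = 1 mm. Flip: y_m = 287.985 − y_svg.

**Shape 1** — `<path>` cubic bezier, stroke `#ff8800` → score (S609, F1843). Control points (SVG): P0=(83.540,70.227), P1=(72.028,71.614), P2=(-1.323,99.368), P3=(25.569,120.202); sampled at t=k/6. Machine vertices: (83.540,217.758) → (73.381,215.021) → (57.418,208.815) → (40.153,200.063) → (26.088,189.691) → (19.726,178.623) → (25.569,167.783). Open path.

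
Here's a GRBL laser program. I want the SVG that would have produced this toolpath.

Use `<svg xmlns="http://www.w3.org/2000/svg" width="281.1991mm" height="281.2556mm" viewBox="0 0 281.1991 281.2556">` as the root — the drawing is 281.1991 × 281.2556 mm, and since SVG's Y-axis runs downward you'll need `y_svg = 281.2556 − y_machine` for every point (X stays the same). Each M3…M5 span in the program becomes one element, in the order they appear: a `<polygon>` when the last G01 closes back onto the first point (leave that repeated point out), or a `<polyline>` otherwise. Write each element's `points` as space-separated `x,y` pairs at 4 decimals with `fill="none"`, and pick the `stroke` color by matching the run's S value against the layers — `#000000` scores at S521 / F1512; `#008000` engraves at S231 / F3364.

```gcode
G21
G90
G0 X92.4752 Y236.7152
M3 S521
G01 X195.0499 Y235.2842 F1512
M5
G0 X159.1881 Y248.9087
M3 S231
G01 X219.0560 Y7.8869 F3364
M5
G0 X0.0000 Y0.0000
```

<svg xmlns="http://www.w3.org/2000/svg" width="281.1991mm" height="281.2556mm" viewBox="0 0 281.1991 281.2556">
  <polyline points="92.4752,44.5404 195.0499,45.9714" fill="none" stroke="#000000"/>
  <polyline points="159.1881,32.3469 219.0560,273.3687" fill="none" stroke="#008000"/>
</svg>

y_svg = 281.2556 − y_m.

[1] S521→`#000000` (score); open run; points: 92.4752,44.5404 195.0499,45.9714

[2] S231→`#008000` (engrave); open run; points: 159.1881,32.3469 219.0560,273.3687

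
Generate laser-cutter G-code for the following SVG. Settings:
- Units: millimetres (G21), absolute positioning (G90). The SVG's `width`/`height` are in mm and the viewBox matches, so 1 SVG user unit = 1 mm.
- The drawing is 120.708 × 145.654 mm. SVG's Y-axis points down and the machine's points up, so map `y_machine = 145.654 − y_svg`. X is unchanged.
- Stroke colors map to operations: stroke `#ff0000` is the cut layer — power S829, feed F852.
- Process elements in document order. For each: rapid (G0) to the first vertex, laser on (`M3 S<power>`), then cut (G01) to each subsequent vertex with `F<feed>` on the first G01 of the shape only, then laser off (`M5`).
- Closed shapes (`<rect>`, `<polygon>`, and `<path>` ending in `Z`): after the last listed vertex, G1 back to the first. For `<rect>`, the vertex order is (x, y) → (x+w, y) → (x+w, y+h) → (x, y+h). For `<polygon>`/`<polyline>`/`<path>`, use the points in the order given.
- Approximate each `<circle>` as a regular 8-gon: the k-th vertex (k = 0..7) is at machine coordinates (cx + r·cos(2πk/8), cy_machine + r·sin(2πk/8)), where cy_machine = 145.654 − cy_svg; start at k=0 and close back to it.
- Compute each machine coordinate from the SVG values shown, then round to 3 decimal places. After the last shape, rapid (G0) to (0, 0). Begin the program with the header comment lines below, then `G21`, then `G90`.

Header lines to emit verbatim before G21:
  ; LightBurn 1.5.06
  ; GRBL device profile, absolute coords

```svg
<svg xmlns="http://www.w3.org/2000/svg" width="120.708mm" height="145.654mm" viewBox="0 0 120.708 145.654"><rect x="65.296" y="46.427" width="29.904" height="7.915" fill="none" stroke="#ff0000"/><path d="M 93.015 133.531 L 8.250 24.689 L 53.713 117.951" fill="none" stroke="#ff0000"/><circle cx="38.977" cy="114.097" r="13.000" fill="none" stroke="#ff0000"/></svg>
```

Since the viewBox matches the mm dimensions, user units are millimetres directly. The only transform is the Y-flip y_m = 145.654 − y_svg.

Shape 1 is a rectangle drawn with `<rect>`. Its stroke #ff0000 means cut at S829, F852. After flipping Y the toolpath is (65.296,99.227) → (95.200,99.227) → (95.200,91.312) → (65.296,91.312) → (65.296,99.227), returning to the start.

Shape 2 is a open polyline drawn with `<path>`. Its stroke #ff0000 means cut at S829, F852. After flipping Y the toolpath is (93.015,12.123) → (8.250,120.965) → (53.713,27.703).

Shape 3 is a circle drawn with `<circle>`. Its stroke #ff0000 means cut at S829, F852. After flipping Y the toolpath is (51.977,31.557) → (48.169,40.749) → (38.977,44.557) → (29.785,40.749) → (25.977,31.557) → (29.785,22.365) → (38.977,18.557) → (48.169,22.365) → (51.977,31.557), returning to the start.

; LightBurn 1.5.06
; GRBL device profile, absolute coords
G21
G90
G0 X65.296 Y99.227
M3 S829
G01 X95.200 Y99.227 F852
G01 X95.200 Y91.312
G01 X65.296 Y91.312
G01 X65.296 Y99.227
M5
G0 X93.015 Y12.123
M3 S829
G01 X8.250 Y120.965 F852
G01 X53.713 Y27.703
M5
G0 X51.977 Y31.557
M3 S829
G01 X48.169 Y40.749 F852
G01 X38.977 Y44.557
G01 X29.785 Y40.749
G01 X25.977 Y31.557
G01 X29.785 Y22.365
G01 X38.977 Y18.557
G01 X48.169 Y22.365
G01 X51.977 Y31.557
M5
G0 X0.000 Y0.000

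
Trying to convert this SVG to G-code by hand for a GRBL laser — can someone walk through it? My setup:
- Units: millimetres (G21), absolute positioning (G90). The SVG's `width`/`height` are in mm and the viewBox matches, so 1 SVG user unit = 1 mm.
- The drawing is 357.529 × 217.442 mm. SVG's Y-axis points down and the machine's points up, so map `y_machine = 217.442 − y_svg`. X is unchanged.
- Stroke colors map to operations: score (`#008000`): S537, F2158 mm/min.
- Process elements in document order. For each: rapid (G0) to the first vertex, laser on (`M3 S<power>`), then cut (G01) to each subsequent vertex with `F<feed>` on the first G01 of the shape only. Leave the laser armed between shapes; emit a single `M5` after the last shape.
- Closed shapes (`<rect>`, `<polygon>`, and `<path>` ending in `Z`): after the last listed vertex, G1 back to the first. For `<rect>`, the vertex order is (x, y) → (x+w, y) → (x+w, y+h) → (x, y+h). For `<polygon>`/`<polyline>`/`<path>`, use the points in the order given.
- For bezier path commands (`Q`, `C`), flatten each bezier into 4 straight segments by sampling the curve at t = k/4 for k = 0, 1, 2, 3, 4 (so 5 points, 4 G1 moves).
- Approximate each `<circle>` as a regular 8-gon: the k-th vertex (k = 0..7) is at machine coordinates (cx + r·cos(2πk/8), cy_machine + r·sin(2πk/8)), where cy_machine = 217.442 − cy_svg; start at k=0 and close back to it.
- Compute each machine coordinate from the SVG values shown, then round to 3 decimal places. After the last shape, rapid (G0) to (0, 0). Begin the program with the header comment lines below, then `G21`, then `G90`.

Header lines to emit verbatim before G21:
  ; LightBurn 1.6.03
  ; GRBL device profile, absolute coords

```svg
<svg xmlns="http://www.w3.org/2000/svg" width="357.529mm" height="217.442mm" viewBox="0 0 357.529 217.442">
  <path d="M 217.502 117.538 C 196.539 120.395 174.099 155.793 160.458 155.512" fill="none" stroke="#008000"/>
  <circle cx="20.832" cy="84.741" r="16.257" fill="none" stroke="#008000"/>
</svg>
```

1 u = 1 mm; y_m = 217.442 − y.

[1] `<path>` cubic bezier, #008000→score S537 F2158: (217.502,99.904) → (201.663,92.726) → (186.234,79.740) → (172.178,67.343) → (160.458,61.930)

[2] `<circle>` circle, #008000→score S537 F2158: (37.089,132.701) → (32.327,144.196) → (20.832,148.958) → (9.337,144.196) → (4.575,132.701) → (9.337,121.206) → (20.832,116.444) → (32.327,121.206) → (37.089,132.701) (closed)

; LightBurn 1.6.03
; GRBL device profile, absolute coords
G21
G90
G0 X217.502 Y99.904
M3 S537
G01 X201.663 Y92.726 F2158
G01 X186.234 Y79.740
G01 X172.178 Y67.343
G01 X160.458 Y61.930
G0 X37.089 Y132.701
M3 S537
G01 X32.327 Y144.196 F2158
G01 X20.832 Y148.958
G01 X9.337 Y144.196
G01 X4.575 Y132.701
G01 X9.337 Y121.206
G01 X20.832 Y116.444
G01 X32.327 Y121.206
G01 X37.089 Y132.701
M5
G0 X0.000 Y0.000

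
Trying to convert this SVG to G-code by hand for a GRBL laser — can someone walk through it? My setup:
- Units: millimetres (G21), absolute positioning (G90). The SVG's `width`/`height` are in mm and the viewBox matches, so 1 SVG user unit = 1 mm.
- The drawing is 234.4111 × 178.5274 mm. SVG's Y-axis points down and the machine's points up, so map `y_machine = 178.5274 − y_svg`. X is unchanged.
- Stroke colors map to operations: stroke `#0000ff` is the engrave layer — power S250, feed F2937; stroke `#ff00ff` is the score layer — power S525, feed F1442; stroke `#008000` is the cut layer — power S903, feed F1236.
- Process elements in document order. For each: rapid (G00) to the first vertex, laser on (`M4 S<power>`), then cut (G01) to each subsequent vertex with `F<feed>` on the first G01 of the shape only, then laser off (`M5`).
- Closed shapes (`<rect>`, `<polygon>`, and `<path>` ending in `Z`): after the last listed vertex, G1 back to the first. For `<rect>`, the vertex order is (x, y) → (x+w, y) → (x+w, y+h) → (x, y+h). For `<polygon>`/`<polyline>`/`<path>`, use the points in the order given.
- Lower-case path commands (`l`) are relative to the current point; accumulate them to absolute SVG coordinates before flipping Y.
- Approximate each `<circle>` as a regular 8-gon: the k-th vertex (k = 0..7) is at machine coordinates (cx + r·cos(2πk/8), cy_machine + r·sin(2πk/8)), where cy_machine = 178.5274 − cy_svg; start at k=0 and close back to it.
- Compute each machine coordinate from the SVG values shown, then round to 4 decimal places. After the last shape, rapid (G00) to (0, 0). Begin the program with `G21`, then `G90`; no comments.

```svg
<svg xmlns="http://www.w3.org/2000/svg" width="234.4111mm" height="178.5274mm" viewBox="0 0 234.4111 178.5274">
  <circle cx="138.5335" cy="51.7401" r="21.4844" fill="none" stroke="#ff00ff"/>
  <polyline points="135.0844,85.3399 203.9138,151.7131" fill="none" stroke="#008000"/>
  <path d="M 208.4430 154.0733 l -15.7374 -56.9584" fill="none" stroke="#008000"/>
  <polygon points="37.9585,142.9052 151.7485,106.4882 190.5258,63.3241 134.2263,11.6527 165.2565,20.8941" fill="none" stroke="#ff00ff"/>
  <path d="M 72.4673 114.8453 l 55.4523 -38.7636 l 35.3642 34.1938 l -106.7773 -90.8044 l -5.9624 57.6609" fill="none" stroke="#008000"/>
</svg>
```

G21
G90
G00 X160.0179 Y126.7873
M4 S525
G01 X153.7253 Y141.9791 F1442
G01 X138.5335 Y148.2717
G01 X123.3417 Y141.9791
G01 X117.0491 Y126.7873
G01 X123.3417 Y111.5955
G01 X138.5335 Y105.3029
G01 X153.7253 Y111.5955
G01 X160.0179 Y126.7873
M5
G00 X135.0844 Y93.1875
M4 S903
G01 X203.9138 Y26.8143 F1236
M5
G00 X208.4430 Y24.4541
M4 S903
G01 X192.7056 Y81.4125 F1236
M5
G00 X37.9585 Y35.6222
M4 S525
G01 X151.7485 Y72.0392 F1442
G01 X190.5258 Y115.2033
G01 X134.2263 Y166.8747
G01 X165.2565 Y157.6333
G01 X37.9585 Y35.6222
M5
G00 X72.4673 Y63.6821
M4 S903
G01 X127.9196 Y102.4457 F1236
G01 X163.2838 Y68.2519
G01 X56.5065 Y159.0563
G01 X50.5441 Y101.3954
M5
G00 X0.0000 Y0.0000

viewBox `0 0 234.4111 178.5274` with mm width/height → 1 unit = 1 mm. Flip: y_m = 178.5274 − y_svg.

**Shape 1** — `<circle>` circle, stroke `#ff00ff` → score (S525, F1442). Machine vertices: (160.0179,126.7873) → (153.7253,141.9791) → (138.5335,148.2717) → (123.3417,141.9791) → (117.0491,126.7873) → (123.3417,111.5955) → (138.5335,105.3029) → (153.7253,111.5955) → (160.0179,126.7873). Closed: final G1 returns to the first vertex.

**Shape 2** — `<polyline>` line segment, stroke `#008000` → cut (S903, F1236). Machine vertices: (135.0844,93.1875) → (203.9138,26.8143). Open path.

**Shape 3** — `<path>` line segment, stroke `#008000` → cut (S903, F1236). Machine vertices: (208.4430,24.4541) → (192.7056,81.4125). Open path.

**Shape 4** — `<polygon>` closed polygon, stroke `#ff00ff` → score (S525, F1442). Machine vertices: (37.9585,35.6222) → (151.7485,72.0392) → (190.5258,115.2033) → (134.2263,166.8747) → (165.2565,157.6333) → (37.9585,35.6222). Closed: final G1 returns to the first vertex.

**Shape 5** — `<path>` open polyline, stroke `#008000` → cut (S903, F1236). Machine vertices: (72.4673,63.6821) → (127.9196,102.4457) → (163.2838,68.2519) → (56.5065,159.0563) → (50.5441,101.3954). Open path.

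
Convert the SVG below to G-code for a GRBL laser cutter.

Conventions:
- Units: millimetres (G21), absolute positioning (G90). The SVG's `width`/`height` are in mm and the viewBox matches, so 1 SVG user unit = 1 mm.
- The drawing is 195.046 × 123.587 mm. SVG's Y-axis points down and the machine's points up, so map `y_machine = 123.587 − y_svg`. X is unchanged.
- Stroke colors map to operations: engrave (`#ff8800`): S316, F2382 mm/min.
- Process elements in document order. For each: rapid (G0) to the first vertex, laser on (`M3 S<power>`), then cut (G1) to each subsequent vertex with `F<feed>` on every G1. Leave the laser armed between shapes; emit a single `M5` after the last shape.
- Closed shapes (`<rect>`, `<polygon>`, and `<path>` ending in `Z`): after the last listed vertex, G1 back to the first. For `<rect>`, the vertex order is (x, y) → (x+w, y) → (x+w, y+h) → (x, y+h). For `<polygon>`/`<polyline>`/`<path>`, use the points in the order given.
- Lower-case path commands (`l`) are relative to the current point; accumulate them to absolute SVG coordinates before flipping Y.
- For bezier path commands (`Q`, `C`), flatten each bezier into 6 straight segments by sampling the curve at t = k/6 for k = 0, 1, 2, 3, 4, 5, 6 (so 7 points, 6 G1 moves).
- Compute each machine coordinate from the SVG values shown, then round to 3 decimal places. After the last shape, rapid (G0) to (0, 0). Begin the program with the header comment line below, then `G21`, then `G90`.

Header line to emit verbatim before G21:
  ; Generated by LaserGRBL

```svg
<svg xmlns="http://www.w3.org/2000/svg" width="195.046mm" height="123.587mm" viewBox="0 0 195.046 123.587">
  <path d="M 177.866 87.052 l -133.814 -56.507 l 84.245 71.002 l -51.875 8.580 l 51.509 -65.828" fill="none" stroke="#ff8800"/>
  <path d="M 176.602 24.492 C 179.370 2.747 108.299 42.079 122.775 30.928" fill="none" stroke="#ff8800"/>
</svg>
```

1 u = 1 mm; y_m = 123.587 − y.

[1] `<path>` open polyline, #ff8800→engrave S316 F2382: (177.866,36.535) → (44.052,93.042) → (128.297,22.040) → (76.422,13.460) → (127.931,79.288)

[2] `<path>` cubic bezier, #ff8800→engrave S316 F2382: (176.602,99.095) → (172.571,105.394) → (160.660,104.613) → (145.298,99.850) → (130.911,94.204) → (121.928,90.774) → (122.775,92.659)

; Generated by LaserGRBL
G21
G90
G0 X177.866 Y36.535
M3 S316
G1 X44.052 Y93.042 F2382
G1 X128.297 Y22.040 F2382
G1 X76.422 Y13.460 F2382
G1 X127.931 Y79.288 F2382
G0 X176.602 Y99.095
M3 S316
G1 X172.571 Y105.394 F2382
G1 X160.660 Y104.613 F2382
G1 X145.298 Y99.850 F2382
G1 X130.911 Y94.204 F2382
G1 X121.928 Y90.774 F2382
G1 X122.775 Y92.659 F2382
M5
G0 X0.000 Y0.000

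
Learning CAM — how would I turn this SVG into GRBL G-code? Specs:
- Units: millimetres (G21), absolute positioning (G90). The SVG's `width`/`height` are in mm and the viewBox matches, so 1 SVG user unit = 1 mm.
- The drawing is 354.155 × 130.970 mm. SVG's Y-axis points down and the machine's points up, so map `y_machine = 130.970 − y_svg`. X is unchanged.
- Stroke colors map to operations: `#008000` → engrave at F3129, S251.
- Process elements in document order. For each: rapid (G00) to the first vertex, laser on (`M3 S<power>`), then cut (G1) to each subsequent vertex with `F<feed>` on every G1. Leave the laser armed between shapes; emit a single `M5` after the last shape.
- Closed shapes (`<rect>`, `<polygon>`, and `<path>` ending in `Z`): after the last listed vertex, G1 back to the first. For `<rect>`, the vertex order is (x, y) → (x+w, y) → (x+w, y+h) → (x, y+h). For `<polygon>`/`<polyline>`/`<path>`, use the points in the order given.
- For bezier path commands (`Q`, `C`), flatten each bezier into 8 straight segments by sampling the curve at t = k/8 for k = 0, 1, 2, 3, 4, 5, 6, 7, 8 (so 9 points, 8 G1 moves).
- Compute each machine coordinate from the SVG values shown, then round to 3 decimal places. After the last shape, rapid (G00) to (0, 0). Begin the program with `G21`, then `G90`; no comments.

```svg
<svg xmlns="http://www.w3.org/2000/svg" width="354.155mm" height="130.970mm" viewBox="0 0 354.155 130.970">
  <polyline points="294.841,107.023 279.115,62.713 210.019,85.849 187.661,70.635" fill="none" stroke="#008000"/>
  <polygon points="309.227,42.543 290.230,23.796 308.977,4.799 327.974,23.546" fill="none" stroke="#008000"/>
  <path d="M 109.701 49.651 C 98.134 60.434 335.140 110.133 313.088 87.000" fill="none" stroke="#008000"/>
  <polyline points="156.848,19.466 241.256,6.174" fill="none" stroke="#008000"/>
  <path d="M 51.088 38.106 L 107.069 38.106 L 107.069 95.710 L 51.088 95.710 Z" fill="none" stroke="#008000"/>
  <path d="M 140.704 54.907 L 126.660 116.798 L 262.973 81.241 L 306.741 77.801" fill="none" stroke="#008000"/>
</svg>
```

Since the viewBox matches the mm dimensions, user units are millimetres directly. The only transform is the Y-flip y_m = 130.970 − y_svg.

Shape 1 is a open polyline drawn with `<polyline>`. Its stroke #008000 means engrave at S251, F3129. After flipping Y the toolpath is (294.841,23.947) → (279.115,68.257) → (210.019,45.121) → (187.661,60.335).

Shape 2 is a regular polygon drawn with `<polygon>`. Its stroke #008000 means engrave at S251, F3129. After flipping Y the toolpath is (309.227,88.427) → (290.230,107.174) → (308.977,126.171) → (327.974,107.424) → (309.227,88.427), returning to the start.

Shape 3 is a cubic bezier drawn with `<path>`. Its stroke #008000 means engrave at S251, F3129. After flipping Y the toolpath is (109.701,81.319) → (116.024,75.669) → (139.701,67.681) → (174.785,58.663) → (215.326,49.926) → (255.376,42.778) → (288.985,38.530) → (310.206,38.491) → (313.088,43.970).

Shape 4 is a line segment drawn with `<polyline>`. Its stroke #008000 means engrave at S251, F3129. After flipping Y the toolpath is (156.848,111.504) → (241.256,124.796).

Shape 5 is a rectangle drawn with `<path>`. Its stroke #008000 means engrave at S251, F3129. After flipping Y the toolpath is (51.088,92.864) → (107.069,92.864) → (107.069,35.260) → (51.088,35.260) → (51.088,92.864), returning to the start.

Shape 6 is a open polyline drawn with `<path>`. Its stroke #008000 means engrave at S251, F3129. After flipping Y the toolpath is (140.704,76.063) → (126.660,14.172) → (262.973,49.729) → (306.741,53.169).

G21
G90
G00 X294.841 Y23.947
M3 S251
G1 X279.115 Y68.257 F3129
G1 X210.019 Y45.121 F3129
G1 X187.661 Y60.335 F3129
G00 X309.227 Y88.427
M3 S251
G1 X290.230 Y107.174 F3129
G1 X308.977 Y126.171 F3129
G1 X327.974 Y107.424 F3129
G1 X309.227 Y88.427 F3129
G00 X109.701 Y81.319
M3 S251
G1 X116.024 Y75.669 F3129
G1 X139.701 Y67.681 F3129
G1 X174.785 Y58.663 F3129
G1 X215.326 Y49.926 F3129
G1 X255.376 Y42.778 F3129
G1 X288.985 Y38.530 F3129
G1 X310.206 Y38.491 F3129
G1 X313.088 Y43.970 F3129
G00 X156.848 Y111.504
M3 S251
G1 X241.256 Y124.796 F3129
G00 X51.088 Y92.864
M3 S251
G1 X107.069 Y92.864 F3129
G1 X107.069 Y35.260 F3129
G1 X51.088 Y35.260 F3129
G1 X51.088 Y92.864 F3129
G00 X140.704 Y76.063
M3 S251
G1 X126.660 Y14.172 F3129
G1 X262.973 Y49.729 F3129
G1 X306.741 Y53.169 F3129
M5
G00 X0.000 Y0.000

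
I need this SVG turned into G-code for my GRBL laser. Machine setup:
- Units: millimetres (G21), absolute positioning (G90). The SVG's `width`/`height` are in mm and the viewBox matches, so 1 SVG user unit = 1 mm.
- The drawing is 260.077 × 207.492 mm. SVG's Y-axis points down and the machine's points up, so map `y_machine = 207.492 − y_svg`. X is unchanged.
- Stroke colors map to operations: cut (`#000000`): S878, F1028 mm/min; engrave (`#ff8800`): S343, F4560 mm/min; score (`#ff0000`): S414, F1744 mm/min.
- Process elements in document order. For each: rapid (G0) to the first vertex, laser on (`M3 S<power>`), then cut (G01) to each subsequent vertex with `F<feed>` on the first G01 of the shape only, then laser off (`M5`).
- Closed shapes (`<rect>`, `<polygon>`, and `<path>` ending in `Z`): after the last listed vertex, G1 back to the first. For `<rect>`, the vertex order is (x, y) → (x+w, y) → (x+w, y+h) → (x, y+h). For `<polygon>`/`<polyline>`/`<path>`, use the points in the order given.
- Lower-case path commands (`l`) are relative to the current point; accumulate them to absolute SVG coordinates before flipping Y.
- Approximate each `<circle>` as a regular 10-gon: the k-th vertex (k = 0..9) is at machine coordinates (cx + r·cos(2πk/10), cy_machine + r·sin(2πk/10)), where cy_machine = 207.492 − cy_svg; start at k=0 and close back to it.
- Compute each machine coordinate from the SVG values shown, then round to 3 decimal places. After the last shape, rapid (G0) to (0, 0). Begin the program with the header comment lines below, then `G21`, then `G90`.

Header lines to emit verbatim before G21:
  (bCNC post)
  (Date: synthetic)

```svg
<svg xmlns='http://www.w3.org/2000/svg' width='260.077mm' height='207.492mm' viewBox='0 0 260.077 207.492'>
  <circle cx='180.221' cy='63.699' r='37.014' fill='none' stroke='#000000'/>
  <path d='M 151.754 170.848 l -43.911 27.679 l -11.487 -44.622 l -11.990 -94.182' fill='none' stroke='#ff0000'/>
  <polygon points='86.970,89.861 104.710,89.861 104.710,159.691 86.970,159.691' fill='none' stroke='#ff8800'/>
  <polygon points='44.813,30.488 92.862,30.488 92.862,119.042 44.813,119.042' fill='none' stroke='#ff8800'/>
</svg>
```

viewBox `0 0 260.077 207.492` with mm width/height → 1 unit = 1 mm. Flip: y_m = 207.492 − y_svg.

**Shape 1** — `<circle>` circle, stroke `#000000` → cut (S878, F1028). Machine vertices: (217.235,143.793) → (210.166,165.549) → (191.659,178.995) → (168.783,178.995) → (150.276,165.549) → (143.207,143.793) → (150.276,122.037) → (168.783,108.591) → (191.659,108.591) → (210.166,122.037) → (217.235,143.793). Closed: final G1 returns to the first vertex.

**Shape 2** — `<path>` open polyline, stroke `#ff0000` → score (S414, F1744). Machine vertices: (151.754,36.644) → (107.843,8.965) → (96.356,53.587) → (84.366,147.769). Open path.

**Shape 3** — `<polygon>` rectangle, stroke `#ff8800` → engrave (S343, F4560). Machine vertices: (86.970,117.631) → (104.710,117.631) → (104.710,47.801) → (86.970,47.801) → (86.970,117.631). Closed: final G1 returns to the first vertex.

**Shape 4** — `<polygon>` rectangle, stroke `#ff8800` → engrave (S343, F4560). Machine vertices: (44.813,177.004) → (92.862,177.004) → (92.862,88.450) → (44.813,88.450) → (44.813,177.004). Closed: final G1 returns to the first vertex.

(bCNC post)
(Date: synthetic)
G21
G90
G0 X217.235 Y143.793
M3 S878
G01 X210.166 Y165.549 F1028
G01 X191.659 Y178.995
G01 X168.783 Y178.995
G01 X150.276 Y165.549
G01 X143.207 Y143.793
G01 X150.276 Y122.037
G01 X168.783 Y108.591
G01 X191.659 Y108.591
G01 X210.166 Y122.037
G01 X217.235 Y143.793
M5
G0 X151.754 Y36.644
M3 S414
G01 X107.843 Y8.965 F1744
G01 X96.356 Y53.587
G01 X84.366 Y147.769
M5
G0 X86.970 Y117.631
M3 S343
G01 X104.710 Y117.631 F4560
G01 X104.710 Y47.801
G01 X86.970 Y47.801
G01 X86.970 Y117.631
M5
G0 X44.813 Y177.004
M3 S343
G01 X92.862 Y177.004 F4560
G01 X92.862 Y88.450
G01 X44.813 Y88.450
G01 X44.813 Y177.004
M5
G0 X0.000 Y0.000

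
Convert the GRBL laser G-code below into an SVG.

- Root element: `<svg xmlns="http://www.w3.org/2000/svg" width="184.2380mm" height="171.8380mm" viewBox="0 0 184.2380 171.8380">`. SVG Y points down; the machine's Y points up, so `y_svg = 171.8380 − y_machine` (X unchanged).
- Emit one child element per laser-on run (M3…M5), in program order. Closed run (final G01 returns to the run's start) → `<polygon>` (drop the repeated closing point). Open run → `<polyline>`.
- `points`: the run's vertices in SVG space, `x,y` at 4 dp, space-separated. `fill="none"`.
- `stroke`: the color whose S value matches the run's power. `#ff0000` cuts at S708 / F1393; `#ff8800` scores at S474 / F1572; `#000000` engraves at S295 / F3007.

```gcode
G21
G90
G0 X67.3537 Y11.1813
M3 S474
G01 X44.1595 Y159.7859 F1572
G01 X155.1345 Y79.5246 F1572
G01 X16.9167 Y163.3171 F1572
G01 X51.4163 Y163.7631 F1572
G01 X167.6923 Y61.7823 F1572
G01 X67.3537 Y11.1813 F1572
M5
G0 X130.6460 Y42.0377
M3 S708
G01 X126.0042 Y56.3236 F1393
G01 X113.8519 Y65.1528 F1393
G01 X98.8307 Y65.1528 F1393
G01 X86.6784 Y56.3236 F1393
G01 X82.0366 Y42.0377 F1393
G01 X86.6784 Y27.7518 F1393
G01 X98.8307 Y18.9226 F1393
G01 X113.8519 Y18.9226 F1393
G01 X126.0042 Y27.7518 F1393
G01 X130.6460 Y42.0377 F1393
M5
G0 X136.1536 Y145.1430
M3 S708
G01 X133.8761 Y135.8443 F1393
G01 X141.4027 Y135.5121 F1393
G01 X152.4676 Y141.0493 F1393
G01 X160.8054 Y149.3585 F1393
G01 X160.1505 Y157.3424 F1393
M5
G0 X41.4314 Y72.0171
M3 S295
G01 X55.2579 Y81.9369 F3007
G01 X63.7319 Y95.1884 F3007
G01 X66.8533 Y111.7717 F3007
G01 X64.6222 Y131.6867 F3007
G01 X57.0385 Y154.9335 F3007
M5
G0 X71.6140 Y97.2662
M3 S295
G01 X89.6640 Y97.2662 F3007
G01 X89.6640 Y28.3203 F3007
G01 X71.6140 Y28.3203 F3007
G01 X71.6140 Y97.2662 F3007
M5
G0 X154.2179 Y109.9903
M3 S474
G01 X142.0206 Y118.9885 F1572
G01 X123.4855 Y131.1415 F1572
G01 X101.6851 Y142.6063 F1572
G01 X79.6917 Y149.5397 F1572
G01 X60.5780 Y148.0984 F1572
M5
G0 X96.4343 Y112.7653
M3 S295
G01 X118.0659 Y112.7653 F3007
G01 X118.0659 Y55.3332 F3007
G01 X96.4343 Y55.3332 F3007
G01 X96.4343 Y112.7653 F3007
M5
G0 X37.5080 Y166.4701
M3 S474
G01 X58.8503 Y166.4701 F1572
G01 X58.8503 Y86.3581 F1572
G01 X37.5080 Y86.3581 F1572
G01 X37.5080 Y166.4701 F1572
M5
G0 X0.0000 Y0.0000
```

<svg xmlns="http://www.w3.org/2000/svg" width="184.2380mm" height="171.8380mm" viewBox="0 0 184.2380 171.8380">
  <polygon points="67.3537,160.6567 44.1595,12.0521 155.1345,92.3134 16.9167,8.5209 51.4163,8.0749 167.6923,110.0557" fill="none" stroke="#ff8800"/>
  <polygon points="130.6460,129.8003 126.0042,115.5144 113.8519,106.6852 98.8307,106.6852 86.6784,115.5144 82.0366,129.8003 86.6784,144.0862 98.8307,152.9154 113.8519,152.9154 126.0042,144.0862" fill="none" stroke="#ff0000"/>
  <polyline points="136.1536,26.6950 133.8761,35.9937 141.4027,36.3259 152.4676,30.7887 160.8054,22.4795 160.1505,14.4956" fill="none" stroke="#ff0000"/>
  <polyline points="41.4314,99.8209 55.2579,89.9011 63.7319,76.6496 66.8533,60.0663 64.6222,40.1513 57.0385,16.9045" fill="none" stroke="#000000"/>
  <polygon points="71.6140,74.5718 89.6640,74.5718 89.6640,143.5177 71.6140,143.5177" fill="none" stroke="#000000"/>
  <polyline points="154.2179,61.8477 142.0206,52.8495 123.4855,40.6965 101.6851,29.2317 79.6917,22.2983 60.5780,23.7396" fill="none" stroke="#ff8800"/>
  <polygon points="96.4343,59.0727 118.0659,59.0727 118.0659,116.5048 96.4343,116.5048" fill="none" stroke="#000000"/>
  <polygon points="37.5080,5.3679 58.8503,5.3679 58.8503,85.4799 37.5080,85.4799" fill="none" stroke="#ff8800"/>
</svg>

Machine Y-up, SVG Y-down with viewBox height 171.8380, so y_svg = 171.8380 − y_machine; X carries over.

Run 1: power S474 maps to stroke `#ff8800` (score). The run returns to its start, so emit a `<polygon>` with points (Y-flipped): 67.3537,160.6567 44.1595,12.0521 155.1345,92.3134 16.9167,8.5209 51.4163,8.0749 167.6923,110.0557.

Run 2: the run's S708 means `#ff0000` (cut). The run returns to its start, so emit a `<polygon>` with points (Y-flipped): 130.6460,129.8003 126.0042,115.5144 113.8519,106.6852 98.8307,106.6852 86.6784,115.5144 82.0366,129.8003 86.6784,144.0862 98.8307,152.9154 113.8519,152.9154 126.0042,144.0862.

Run 3: the run's S708 means `#ff0000` (cut). The run is open, so emit a `<polyline>` with points (Y-flipped): 136.1536,26.6950 133.8761,35.9937 141.4027,36.3259 152.4676,30.7887 160.8054,22.4795 160.1505,14.4956.

Run 4: power S295 maps to stroke `#000000` (engrave). The run is open, so emit a `<polyline>` with points (Y-flipped): 41.4314,99.8209 55.2579,89.9011 63.7319,76.6496 66.8533,60.0663 64.6222,40.1513 57.0385,16.9045.

Run 5: the run's S295 means `#000000` (engrave). The run returns to its start, so emit a `<polygon>` with points (Y-flipped): 71.6140,74.5718 89.6640,74.5718 89.6640,143.5177 71.6140,143.5177.

Run 6: power S474 maps to stroke `#ff8800` (score). The run is open, so emit a `<polyline>` with points (Y-flipped): 154.2179,61.8477 142.0206,52.8495 123.4855,40.6965 101.6851,29.2317 79.6917,22.2983 60.5780,23.7396.

Run 7: S295 ⇒ engrave layer `#000000`. The run returns to its start, so emit a `<polygon>` with points (Y-flipped): 96.4343,59.0727 118.0659,59.0727 118.0659,116.5048 96.4343,116.5048.

Run 8: the run's S474 means `#ff8800` (score). The run returns to its start, so emit a `<polygon>` with points (Y-flipped): 37.5080,5.3679 58.8503,5.3679 58.8503,85.4799 37.5080,85.4799.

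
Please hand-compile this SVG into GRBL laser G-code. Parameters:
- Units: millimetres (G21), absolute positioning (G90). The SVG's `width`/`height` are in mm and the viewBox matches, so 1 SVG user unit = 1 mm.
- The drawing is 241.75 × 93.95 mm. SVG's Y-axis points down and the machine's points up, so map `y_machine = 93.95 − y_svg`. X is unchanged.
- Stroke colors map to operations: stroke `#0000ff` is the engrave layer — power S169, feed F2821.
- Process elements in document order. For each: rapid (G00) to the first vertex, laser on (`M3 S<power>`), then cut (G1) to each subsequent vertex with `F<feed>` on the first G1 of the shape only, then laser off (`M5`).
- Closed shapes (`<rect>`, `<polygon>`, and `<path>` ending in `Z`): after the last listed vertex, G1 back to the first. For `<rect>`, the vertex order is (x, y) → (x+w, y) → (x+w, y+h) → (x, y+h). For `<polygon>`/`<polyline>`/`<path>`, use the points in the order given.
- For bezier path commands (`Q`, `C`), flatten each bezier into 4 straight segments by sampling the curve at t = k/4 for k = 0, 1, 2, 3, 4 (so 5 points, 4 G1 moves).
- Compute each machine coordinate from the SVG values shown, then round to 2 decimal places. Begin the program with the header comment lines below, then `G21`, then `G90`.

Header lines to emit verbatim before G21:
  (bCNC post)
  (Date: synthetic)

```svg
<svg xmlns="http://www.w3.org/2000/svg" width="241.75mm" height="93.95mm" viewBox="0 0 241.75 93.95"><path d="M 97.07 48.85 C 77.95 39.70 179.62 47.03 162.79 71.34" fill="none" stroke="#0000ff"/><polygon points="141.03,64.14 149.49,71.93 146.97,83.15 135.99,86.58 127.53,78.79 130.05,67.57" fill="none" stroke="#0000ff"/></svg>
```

(bCNC post)
(Date: synthetic)
G21
G90
G00 X97.07 Y45.10
M3 S169
G1 X101.64 Y48.86 F2821
G1 X129.07 Y46.40
G1 X156.93 Y37.67
G1 X162.79 Y22.61
M5
G00 X141.03 Y29.81
M3 S169
G1 X149.49 Y22.02 F2821
G1 X146.97 Y10.80
G1 X135.99 Y7.37
G1 X127.53 Y15.16
G1 X130.05 Y26.38
G1 X141.03 Y29.81
M5

1 u = 1 mm; y_m = 93.95 − y.

[1] `<path>` cubic bezier, #0000ff→engrave S169 F2821: (97.07,45.10) → (101.64,48.86) → (129.07,46.40) → (156.93,37.67) → (162.79,22.61)

[2] `<polygon>` regular polygon, #0000ff→engrave S169 F2821: (141.03,29.81) → (149.49,22.02) → (146.97,10.80) → (135.99,7.37) → (127.53,15.16) → (130.05,26.38) → (141.03,29.81) (closed)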